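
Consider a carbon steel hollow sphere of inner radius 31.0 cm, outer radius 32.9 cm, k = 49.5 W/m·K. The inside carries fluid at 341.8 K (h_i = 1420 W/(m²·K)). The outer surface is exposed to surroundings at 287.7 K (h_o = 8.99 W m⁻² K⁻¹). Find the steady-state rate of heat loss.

Q = 654 W

Resistance network (inner→outer):
  R_conv,in = 1/(4πr²h) = 1/(4π·0.310²·1420) = 5.831×10^-4 K/W
  R_carbon steel = (1/0.310 − 1/0.329)/(4πk) = 0.1863/(4π·49.5) = 2.995×10^-4 K/W
  R_conv,out = 1/(4πr²h) = 1/(4π·0.329²·8.99) = 0.08178 K/W
ΣR = 5.831×10^-4 + 2.995×10^-4 + 0.08178 = 0.08266 K/W
Q = ΔT/ΣR = (341.8 K − 287.7 K)/0.08266 = 654 W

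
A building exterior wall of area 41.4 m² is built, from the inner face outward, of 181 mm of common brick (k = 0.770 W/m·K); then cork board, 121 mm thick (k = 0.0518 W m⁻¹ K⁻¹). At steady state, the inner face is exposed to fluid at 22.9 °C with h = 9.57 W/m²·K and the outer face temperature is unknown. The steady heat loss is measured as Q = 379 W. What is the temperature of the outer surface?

Series resistances:
  R_conv,in = 1/(hA) = 1/(9.57·41.4) = 0.002524 K/W
  R_common brick = L/(kA) = 0.181/(0.770·41.4) = 0.005678 K/W
  R_cork board = L/(kA) = 0.121/(0.0518·41.4) = 0.05642 K/W
ΣR = 0.06462 K/W
ΔT = Q·ΣR = 379 × 0.06462 = 24.49 K
Heat flows outward, so T_out = T_in − ΔT = 22.9 − 24.49 = -1.59 °C

T_out = -1.59 °C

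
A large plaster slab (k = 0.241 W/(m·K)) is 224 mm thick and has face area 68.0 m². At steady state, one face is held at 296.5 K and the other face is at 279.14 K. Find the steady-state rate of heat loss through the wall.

Q = 1270 W

Q = kA·ΔT/L = 0.241 × 68.0 × |296.5 K − 279.14 K| / 0.224 = 1270 W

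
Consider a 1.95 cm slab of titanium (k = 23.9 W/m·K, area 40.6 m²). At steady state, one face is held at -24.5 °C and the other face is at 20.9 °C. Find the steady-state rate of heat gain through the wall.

Q = kA·ΔT/L = 23.9 × 40.6 × |-24.5 °C − 20.9 °C| / 0.0195 = 2.26×10^6 W

Q = 2.26×10^6 W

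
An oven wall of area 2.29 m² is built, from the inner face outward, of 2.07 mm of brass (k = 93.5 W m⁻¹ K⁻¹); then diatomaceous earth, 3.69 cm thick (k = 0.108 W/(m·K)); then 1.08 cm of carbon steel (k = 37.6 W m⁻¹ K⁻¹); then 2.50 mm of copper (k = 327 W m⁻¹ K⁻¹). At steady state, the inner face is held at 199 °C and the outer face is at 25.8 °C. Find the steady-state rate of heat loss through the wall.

Resistance network (inner→outer):
  R_brass = L/(kA) = 0.00207/(93.5·2.29) = 9.668×10^-6 K/W
  R_diatomaceous earth = L/(kA) = 0.0369/(0.108·2.29) = 0.1492 K/W
  R_carbon steel = L/(kA) = 0.0108/(37.6·2.29) = 1.254×10^-4 K/W
  R_copper = L/(kA) = 0.00250/(327·2.29) = 3.339×10^-6 K/W
ΣR = 9.668×10^-6 + 0.1492 + 1.254×10^-4 + 3.339×10^-6 = 0.1493 K/W
Q = ΔT/ΣR = (199 °C − 25.8 °C)/0.1493 = 1160 W

Q = 1160 W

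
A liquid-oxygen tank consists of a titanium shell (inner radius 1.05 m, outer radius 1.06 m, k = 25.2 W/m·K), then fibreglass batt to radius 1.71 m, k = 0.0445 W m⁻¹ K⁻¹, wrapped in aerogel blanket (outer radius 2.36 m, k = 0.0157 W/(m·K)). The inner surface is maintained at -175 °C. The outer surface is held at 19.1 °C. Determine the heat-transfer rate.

Q = 133 W

Series thermal resistances, inner to outer:
  R_titanium = (1/1.05 − 1/1.06)/(4πk) = 0.008985/(4π·25.2) = 2.837×10^-5 K/W
  R_fibreglass batt = (1/1.06 − 1/1.71)/(4πk) = 0.3586/(4π·0.0445) = 0.6413 K/W
  R_aerogel blanket = (1/1.71 − 1/2.36)/(4πk) = 0.1611/(4π·0.0157) = 0.8164 K/W
ΣR = 2.837×10^-5 + 0.6413 + 0.8164 = 1.458 K/W
Q = ΔT/ΣR = (-175 °C − 19.1 °C)/1.458 = -133 W
(Negative Q ⇒ heat flows inward; heat gain = 133 W.)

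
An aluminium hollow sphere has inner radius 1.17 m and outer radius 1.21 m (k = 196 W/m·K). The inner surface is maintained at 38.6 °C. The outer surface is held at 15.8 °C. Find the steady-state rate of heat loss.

Q = 4πk·ΔT/(1/r₁ − 1/r₂) = 4π × 196 × 22.8 / (1/1.17 − 1/1.21) = 1.99×10^6 W

Q = 1.99×10^6 W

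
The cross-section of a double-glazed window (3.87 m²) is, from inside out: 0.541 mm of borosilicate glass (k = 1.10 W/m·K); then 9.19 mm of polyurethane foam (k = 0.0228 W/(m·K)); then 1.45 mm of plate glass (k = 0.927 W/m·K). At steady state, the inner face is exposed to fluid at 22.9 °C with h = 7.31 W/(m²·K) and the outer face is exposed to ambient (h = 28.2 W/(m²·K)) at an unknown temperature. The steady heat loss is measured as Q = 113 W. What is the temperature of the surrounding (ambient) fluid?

Sum the resistances:
  R_conv,in = 1/(hA) = 1/(7.31·3.87) = 0.03535 K/W
  R_borosilicate glass = L/(kA) = 5.41×10^-4/(1.10·3.87) = 1.271×10^-4 K/W
  R_polyurethane foam = L/(kA) = 0.00919/(0.0228·3.87) = 0.1042 K/W
  R_plate glass = L/(kA) = 0.00145/(0.927·3.87) = 4.042×10^-4 K/W
  R_conv,out = 1/(hA) = 1/(28.2·3.87) = 0.009163 K/W
ΣR = 0.1492 K/W
ΔT = Q·ΣR = 113 × 0.1492 = 16.86 K
Heat flows outward, so T_out = T_in − ΔT = 22.9 − 16.86 = 6.04 °C

T_out = 6.04 °C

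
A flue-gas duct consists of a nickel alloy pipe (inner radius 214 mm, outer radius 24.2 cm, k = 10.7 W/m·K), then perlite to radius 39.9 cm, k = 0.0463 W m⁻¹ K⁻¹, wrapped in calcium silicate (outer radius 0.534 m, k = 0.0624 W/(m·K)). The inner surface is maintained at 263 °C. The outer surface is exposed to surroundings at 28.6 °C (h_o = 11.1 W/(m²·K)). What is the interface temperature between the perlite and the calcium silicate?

Resistance network (inner→outer):
  R'_nickel alloy = ln(0.242/0.214)/(2πk) = 0.1230/(2π·10.7) = 0.001829 m·K/W
  R'_perlite = ln(0.399/0.242)/(2πk) = 0.5000/(2π·0.0463) = 1.719 m·K/W
  R'_calcium silicate = ln(0.534/0.399)/(2πk) = 0.2914/(2π·0.0624) = 0.7433 m·K/W
  R'_conv,out = 1/(2πr h) = 1/(2π·0.534·11.1) = 0.02685 m·K/W
ΣR = 0.001829 + 1.719 + 0.7433 + 0.02685 = 2.491 m·K/W
Q' = ΔT/ΣR = (263 °C − 28.6 °C)/2.491 = 94.10 W/m
From the inner boundary to the perlite/calcium silicate interface, ΣR_partial = 1.721 m·K/W.
T_interface = T_in − Q'·ΣR_partial = 263 °C − (94.10)(1.721) = 101 °C

T = 101 °C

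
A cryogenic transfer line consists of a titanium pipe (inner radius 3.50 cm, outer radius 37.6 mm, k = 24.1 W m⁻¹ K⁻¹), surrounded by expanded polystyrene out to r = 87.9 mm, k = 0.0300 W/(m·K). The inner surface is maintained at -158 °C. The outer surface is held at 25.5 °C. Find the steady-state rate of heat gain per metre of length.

Treat each layer as a resistance in series:
  R'_titanium = ln(0.0376/0.0350)/(2πk) = 0.07166/(2π·24.1) = 4.732×10^-4 m·K/W
  R'_expanded polystyrene = ln(0.0879/0.0376)/(2πk) = 0.8492/(2π·0.0300) = 4.505 m·K/W
ΣR = 4.732×10^-4 + 4.505 = 4.505 m·K/W
Q' = ΔT/ΣR = (-158 °C − 25.5 °C)/4.505 = -40.7 W/m
(Negative Q' ⇒ heat flows inward; heat gain = 40.7 W/m.)

Q' = 40.7 W/m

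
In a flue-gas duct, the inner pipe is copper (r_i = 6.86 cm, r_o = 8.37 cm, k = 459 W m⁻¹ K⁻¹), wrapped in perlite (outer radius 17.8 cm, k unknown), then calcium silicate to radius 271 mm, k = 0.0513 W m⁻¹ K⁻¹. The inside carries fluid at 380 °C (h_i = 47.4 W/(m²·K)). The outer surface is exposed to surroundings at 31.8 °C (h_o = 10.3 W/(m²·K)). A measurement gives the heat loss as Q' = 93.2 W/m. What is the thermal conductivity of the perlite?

k = 0.0516 W/m·K

ΣR = ΔT/Q' = |380 − 31.8|/93.2 = 3.736 m·K/W
Known resistances:
  R'_conv,in = 1/(2πr h) = 1/(2π·0.0686·47.4) = 0.04895 m·K/W
  R'_copper = ln(0.0837/0.0686)/(2πk) = 0.1989/(2π·459) = 6.898×10^-5 m·K/W
  R'_calcium silicate = ln(0.271/0.178)/(2πk) = 0.4203/(2π·0.0513) = 1.304 m·K/W
  R'_conv,out = 1/(2πr h) = 1/(2π·0.271·10.3) = 0.05702 m·K/W
R_perlite = ΣR − ΣR_known = 3.736 − 1.410 = 2.326 m·K/W
ln(r₂/r₁)/(2πk) = 2.326 ⇒ k = 0.7545/(2π·2.326) = 0.0516 W/m·K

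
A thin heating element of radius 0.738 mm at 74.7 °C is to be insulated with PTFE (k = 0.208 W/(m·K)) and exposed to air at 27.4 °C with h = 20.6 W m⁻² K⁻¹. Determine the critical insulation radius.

For a cylinder, r_cr = k_ins/h = 0.208/20.6 = 0.0101 m = 1.01 cm

r_cr = 1.01 cm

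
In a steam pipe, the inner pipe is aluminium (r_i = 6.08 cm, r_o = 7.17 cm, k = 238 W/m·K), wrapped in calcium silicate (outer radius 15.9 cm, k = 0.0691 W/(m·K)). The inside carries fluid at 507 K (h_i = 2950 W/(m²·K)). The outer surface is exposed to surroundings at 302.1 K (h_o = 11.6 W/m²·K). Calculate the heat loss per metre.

Q' = 107 W/m

Resistance network (inner→outer):
  R'_conv,in = 1/(2πr h) = 1/(2π·0.0608·2950) = 8.873×10^-4 m·K/W
  R'_aluminium = ln(0.0717/0.0608)/(2πk) = 0.1649/(2π·238) = 1.103×10^-4 m·K/W
  R'_calcium silicate = ln(0.159/0.0717)/(2πk) = 0.7964/(2π·0.0691) = 1.834 m·K/W
  R'_conv,out = 1/(2πr h) = 1/(2π·0.159·11.6) = 0.08629 m·K/W
ΣR = 8.873×10^-4 + 1.103×10^-4 + 1.834 + 0.08629 = 1.921 m·K/W
Q' = ΔT/ΣR = (507 K − 302.1 K)/1.921 = 107 W/m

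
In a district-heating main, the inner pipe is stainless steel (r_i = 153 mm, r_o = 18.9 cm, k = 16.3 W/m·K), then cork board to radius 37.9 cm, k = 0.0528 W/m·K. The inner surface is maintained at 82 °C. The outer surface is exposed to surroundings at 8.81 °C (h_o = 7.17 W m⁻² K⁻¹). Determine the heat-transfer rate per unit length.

Q' = 33.9 W/m

Treat each layer as a resistance in series:
  R'_stainless steel = ln(0.189/0.153)/(2πk) = 0.2113/(2π·16.3) = 0.002063 m·K/W
  R'_cork board = ln(0.379/0.189)/(2πk) = 0.6958/(2π·0.0528) = 2.097 m·K/W
  R'_conv,out = 1/(2πr h) = 1/(2π·0.379·7.17) = 0.05857 m·K/W
ΣR = 0.002063 + 2.097 + 0.05857 = 2.158 m·K/W
Q' = ΔT/ΣR = (82 °C − 8.81 °C)/2.158 = 33.9 W/m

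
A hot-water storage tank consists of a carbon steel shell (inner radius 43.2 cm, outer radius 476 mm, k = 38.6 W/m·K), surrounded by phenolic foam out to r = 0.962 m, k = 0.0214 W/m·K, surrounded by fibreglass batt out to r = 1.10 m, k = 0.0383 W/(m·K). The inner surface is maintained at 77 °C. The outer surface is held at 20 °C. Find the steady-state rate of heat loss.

Q = 13.5 W

Treat each layer as a resistance in series:
  R_carbon steel = (1/0.432 − 1/0.476)/(4πk) = 0.2140/(4π·38.6) = 4.411×10^-4 K/W
  R_phenolic foam = (1/0.476 − 1/0.962)/(4πk) = 1.061/(4π·0.0214) = 3.947 K/W
  R_fibreglass batt = (1/0.962 − 1/1.10)/(4πk) = 0.1304/(4π·0.0383) = 0.2710 K/W
ΣR = 4.411×10^-4 + 3.947 + 0.2710 = 4.218 K/W
Q = ΔT/ΣR = (77 °C − 20 °C)/4.218 = 13.5 W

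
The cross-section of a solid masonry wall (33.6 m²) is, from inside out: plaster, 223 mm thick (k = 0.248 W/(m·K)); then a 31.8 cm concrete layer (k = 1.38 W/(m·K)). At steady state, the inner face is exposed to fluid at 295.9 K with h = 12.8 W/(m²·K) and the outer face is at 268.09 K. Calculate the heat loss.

Series thermal resistances, inner to outer:
  R_conv,in = 1/(hA) = 1/(12.8·33.6) = 0.002325 K/W
  R_plaster = L/(kA) = 0.223/(0.248·33.6) = 0.02676 K/W
  R_concrete = L/(kA) = 0.318/(1.38·33.6) = 0.006858 K/W
ΣR = 0.002325 + 0.02676 + 0.006858 = 0.03594 K/W
Q = ΔT/ΣR = (295.9 K − 268.09 K)/0.03594 = 774 W

Q = 774 W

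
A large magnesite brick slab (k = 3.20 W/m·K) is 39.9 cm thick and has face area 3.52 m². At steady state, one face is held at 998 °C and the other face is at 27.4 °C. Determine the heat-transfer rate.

Q = kA·ΔT/L = 3.20 × 3.52 × |998 °C − 27.4 °C| / 0.399 = 27400 W

Q = 27.4 kW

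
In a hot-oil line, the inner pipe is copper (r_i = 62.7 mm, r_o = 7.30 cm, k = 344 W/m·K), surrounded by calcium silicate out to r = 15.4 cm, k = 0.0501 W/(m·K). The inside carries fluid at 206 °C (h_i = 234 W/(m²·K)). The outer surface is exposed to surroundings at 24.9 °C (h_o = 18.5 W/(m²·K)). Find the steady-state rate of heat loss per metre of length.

Q' = 74.3 W/m

Resistance network (inner→outer):
  R'_conv,in = 1/(2πr h) = 1/(2π·0.0627·234) = 0.01085 m·K/W
  R'_copper = ln(0.0730/0.0627)/(2πk) = 0.1521/(2π·344) = 7.037×10^-5 m·K/W
  R'_calcium silicate = ln(0.154/0.0730)/(2πk) = 0.7465/(2π·0.0501) = 2.371 m·K/W
  R'_conv,out = 1/(2πr h) = 1/(2π·0.154·18.5) = 0.05586 m·K/W
ΣR = 0.01085 + 7.037×10^-5 + 2.371 + 0.05586 = 2.438 m·K/W
Q' = ΔT/ΣR = (206 °C − 24.9 °C)/2.438 = 74.3 W/m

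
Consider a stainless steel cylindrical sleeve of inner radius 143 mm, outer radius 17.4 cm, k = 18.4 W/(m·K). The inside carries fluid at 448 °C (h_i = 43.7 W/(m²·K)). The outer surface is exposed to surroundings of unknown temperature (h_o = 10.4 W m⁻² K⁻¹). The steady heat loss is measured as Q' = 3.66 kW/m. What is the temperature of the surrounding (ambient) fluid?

T_out = 26.7 °C

Series resistances:
  R'_conv,in = 1/(2πr h) = 1/(2π·0.143·43.7) = 0.02547 m·K/W
  R'_stainless steel = ln(0.174/0.143)/(2πk) = 0.1962/(2π·18.4) = 0.001697 m·K/W
  R'_conv,out = 1/(2πr h) = 1/(2π·0.174·10.4) = 0.08795 m·K/W
ΣR = 0.1151 m·K/W
ΔT = Q'·ΣR = 3660 × 0.1151 = 421.3 K
Heat flows outward, so T_out = T_in − ΔT = 448 − 421.3 = 26.7 °C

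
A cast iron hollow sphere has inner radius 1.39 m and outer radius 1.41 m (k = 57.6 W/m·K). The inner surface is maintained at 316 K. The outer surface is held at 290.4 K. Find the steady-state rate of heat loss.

Q = 4πk·ΔT/(1/r₁ − 1/r₂) = 4π × 57.6 × 25.6 / (1/1.39 − 1/1.41) = 1.82×10^6 W

Q = 1.82×10^6 W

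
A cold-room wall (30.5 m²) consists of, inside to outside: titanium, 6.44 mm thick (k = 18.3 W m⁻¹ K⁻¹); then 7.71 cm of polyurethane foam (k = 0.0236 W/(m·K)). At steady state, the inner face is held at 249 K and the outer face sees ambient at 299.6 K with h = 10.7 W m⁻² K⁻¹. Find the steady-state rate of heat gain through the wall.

Q = 459 W

Treat each layer as a resistance in series:
  R_titanium = L/(kA) = 0.00644/(18.3·30.5) = 1.154×10^-5 K/W
  R_polyurethane foam = L/(kA) = 0.0771/(0.0236·30.5) = 0.1071 K/W
  R_conv,out = 1/(hA) = 1/(10.7·30.5) = 0.003064 K/W
ΣR = 1.154×10^-5 + 0.1071 + 0.003064 = 0.1102 K/W
Q = ΔT/ΣR = (249 K − 299.6 K)/0.1102 = -459 W
(Negative Q ⇒ heat flows inward; heat gain = 459 W.)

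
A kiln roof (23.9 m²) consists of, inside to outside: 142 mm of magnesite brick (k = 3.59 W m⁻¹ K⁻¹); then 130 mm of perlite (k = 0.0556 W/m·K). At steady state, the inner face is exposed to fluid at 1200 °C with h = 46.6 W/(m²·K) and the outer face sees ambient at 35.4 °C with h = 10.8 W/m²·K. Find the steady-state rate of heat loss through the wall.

Q = 11200 W

Series thermal resistances, inner to outer:
  R_conv,in = 1/(hA) = 1/(46.6·23.9) = 8.979×10^-4 K/W
  R_magnesite brick = L/(kA) = 0.142/(3.59·23.9) = 0.001655 K/W
  R_perlite = L/(kA) = 0.130/(0.0556·23.9) = 0.09783 K/W
  R_conv,out = 1/(hA) = 1/(10.8·23.9) = 0.003874 K/W
ΣR = 8.979×10^-4 + 0.001655 + 0.09783 + 0.003874 = 0.1043 K/W
Q = ΔT/ΣR = (1200 °C − 35.4 °C)/0.1043 = 11200 W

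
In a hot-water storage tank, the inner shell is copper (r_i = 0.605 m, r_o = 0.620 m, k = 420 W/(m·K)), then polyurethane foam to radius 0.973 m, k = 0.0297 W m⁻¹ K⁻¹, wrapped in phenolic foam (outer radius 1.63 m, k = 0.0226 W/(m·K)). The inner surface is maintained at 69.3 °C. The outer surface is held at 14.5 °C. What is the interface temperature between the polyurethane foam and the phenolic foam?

T = 40.9 °C

Series thermal resistances, inner to outer:
  R_copper = (1/0.605 − 1/0.620)/(4πk) = 0.03999/(4π·420) = 7.577×10^-6 K/W
  R_polyurethane foam = (1/0.620 − 1/0.973)/(4πk) = 0.5852/(4π·0.0297) = 1.568 K/W
  R_phenolic foam = (1/0.973 − 1/1.63)/(4πk) = 0.4143/(4π·0.0226) = 1.459 K/W
ΣR = 7.577×10^-6 + 1.568 + 1.459 = 3.027 K/W
Q = ΔT/ΣR = (69.3 °C − 14.5 °C)/3.027 = 18.10 W
From the inner boundary to the polyurethane foam/phenolic foam interface, ΣR_partial = 1.568 K/W.
T_interface = T_in − Q·ΣR_partial = 69.3 °C − (18.10)(1.568) = 40.9 °C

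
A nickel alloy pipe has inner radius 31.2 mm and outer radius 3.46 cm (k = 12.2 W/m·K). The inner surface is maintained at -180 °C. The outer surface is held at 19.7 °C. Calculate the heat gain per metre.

Q' = 1.48×10^5 W/m

Q' = 2πk·ΔT/ln(r₂/r₁) = 2π × 12.2 × 199.7 / ln(0.0346/0.0312) = 1.48×10^5 W/m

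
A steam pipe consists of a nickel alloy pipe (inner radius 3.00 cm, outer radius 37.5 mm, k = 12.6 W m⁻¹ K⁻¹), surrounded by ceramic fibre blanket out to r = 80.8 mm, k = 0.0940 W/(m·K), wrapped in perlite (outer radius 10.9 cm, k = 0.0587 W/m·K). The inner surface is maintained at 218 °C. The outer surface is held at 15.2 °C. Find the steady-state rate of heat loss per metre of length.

Q' = 95.9 W/m

Series thermal resistances, inner to outer:
  R'_nickel alloy = ln(0.0375/0.0300)/(2πk) = 0.2231/(2π·12.6) = 0.002819 m·K/W
  R'_ceramic fibre blanket = ln(0.0808/0.0375)/(2πk) = 0.7676/(2π·0.0940) = 1.300 m·K/W
  R'_perlite = ln(0.109/0.0808)/(2πk) = 0.2994/(2π·0.0587) = 0.8117 m·K/W
ΣR = 0.002819 + 1.300 + 0.8117 = 2.115 m·K/W
Q' = ΔT/ΣR = (218 °C − 15.2 °C)/2.115 = 95.9 W/m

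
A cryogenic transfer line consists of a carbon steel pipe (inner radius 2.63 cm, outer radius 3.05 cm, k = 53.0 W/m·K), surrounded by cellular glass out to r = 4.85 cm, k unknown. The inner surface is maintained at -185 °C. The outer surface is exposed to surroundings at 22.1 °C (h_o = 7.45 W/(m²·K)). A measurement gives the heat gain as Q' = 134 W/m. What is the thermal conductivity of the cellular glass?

k = 0.0668 W/m·K

ΣR = ΔT/Q' = |-185 − 22.1|/134 = 1.546 m·K/W
Known resistances:
  R'_carbon steel = ln(0.0305/0.0263)/(2πk) = 0.1482/(2π·53.0) = 4.449×10^-4 m·K/W
  R'_conv,out = 1/(2πr h) = 1/(2π·0.0485·7.45) = 0.4405 m·K/W
R_cellular glass = ΣR − ΣR_known = 1.546 − 0.4409 = 1.105 m·K/W
ln(r₂/r₁)/(2πk) = 1.105 ⇒ k = 0.4638/(2π·1.105) = 0.0668 W/m·K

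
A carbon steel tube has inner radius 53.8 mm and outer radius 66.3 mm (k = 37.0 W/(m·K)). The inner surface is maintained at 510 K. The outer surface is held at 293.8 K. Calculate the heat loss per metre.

Q' = 241 kW/m

Q' = 2πk·ΔT/ln(r₂/r₁) = 2π × 37.0 × 216.2 / ln(0.0663/0.0538) = 2.41×10^5 W/m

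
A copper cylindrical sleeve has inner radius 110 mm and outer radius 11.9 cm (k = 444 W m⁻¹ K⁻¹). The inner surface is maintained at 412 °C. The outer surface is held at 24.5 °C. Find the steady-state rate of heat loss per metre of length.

Q' = 13700 kW/m

Q' = 2πk·ΔT/ln(r₂/r₁) = 2π × 444 × 387.5 / ln(0.119/0.110) = 1.37×10^7 W/m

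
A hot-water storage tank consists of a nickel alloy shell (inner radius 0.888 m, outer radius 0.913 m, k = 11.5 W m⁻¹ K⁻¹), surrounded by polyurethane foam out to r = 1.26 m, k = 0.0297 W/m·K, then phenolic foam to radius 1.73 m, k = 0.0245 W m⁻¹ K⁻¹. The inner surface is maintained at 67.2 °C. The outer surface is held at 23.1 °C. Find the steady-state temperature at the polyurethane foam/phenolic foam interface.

Treat each layer as a resistance in series:
  R_nickel alloy = (1/0.888 − 1/0.913)/(4πk) = 0.03084/(4π·11.5) = 2.134×10^-4 K/W
  R_polyurethane foam = (1/0.913 − 1/1.26)/(4πk) = 0.3016/(4π·0.0297) = 0.8082 K/W
  R_phenolic foam = (1/1.26 − 1/1.73)/(4πk) = 0.2156/(4π·0.0245) = 0.7003 K/W
ΣR = 2.134×10^-4 + 0.8082 + 0.7003 = 1.509 K/W
Q = ΔT/ΣR = (67.2 °C − 23.1 °C)/1.509 = 29.22 W
From the inner boundary to the polyurethane foam/phenolic foam interface, ΣR_partial = 0.8084 K/W.
T_interface = T_in − Q·ΣR_partial = 67.2 °C − (29.22)(0.8084) = 43.6 °C

T = 43.6 °C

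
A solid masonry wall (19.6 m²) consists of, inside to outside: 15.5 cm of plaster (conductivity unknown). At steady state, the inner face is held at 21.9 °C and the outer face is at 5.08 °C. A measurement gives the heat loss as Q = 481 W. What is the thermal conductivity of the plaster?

k = 0.226 W/m·K

ΣR = ΔT/Q = |21.9 − 5.08|/481 = 0.03497 K/W
L/(kA) = 0.03497 ⇒ k = 0.155/(0.03497·19.6) = 0.226 W/m·K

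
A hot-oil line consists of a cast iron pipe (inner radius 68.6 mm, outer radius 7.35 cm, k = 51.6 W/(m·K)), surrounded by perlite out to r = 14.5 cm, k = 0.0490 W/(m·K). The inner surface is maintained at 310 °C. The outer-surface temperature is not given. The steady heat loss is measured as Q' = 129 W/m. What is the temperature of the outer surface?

Series resistances:
  R'_cast iron = ln(0.0735/0.0686)/(2πk) = 0.06899/(2π·51.6) = 2.128×10^-4 m·K/W
  R'_perlite = ln(0.145/0.0735)/(2πk) = 0.6794/(2π·0.0490) = 2.207 m·K/W
ΣR = 2.207 m·K/W
ΔT = Q'·ΣR = 129 × 2.207 = 284.7 K
Heat flows outward, so T_out = T_in − ΔT = 310 − 284.7 = 25.3 °C

T_out = 25.3 °C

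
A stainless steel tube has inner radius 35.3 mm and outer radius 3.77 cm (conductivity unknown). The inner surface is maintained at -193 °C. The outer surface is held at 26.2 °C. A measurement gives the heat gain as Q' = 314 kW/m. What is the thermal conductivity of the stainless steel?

ΣR = ΔT/Q' = |-193 − 26.2|/3.14×10^5 = 6.981×10^-4 m·K/W
ln(r₂/r₁)/(2πk) = 6.981×10^-4 ⇒ k = 0.06578/(2π·6.981×10^-4) = 15.0 W/m·K

k = 15.0 W/m·K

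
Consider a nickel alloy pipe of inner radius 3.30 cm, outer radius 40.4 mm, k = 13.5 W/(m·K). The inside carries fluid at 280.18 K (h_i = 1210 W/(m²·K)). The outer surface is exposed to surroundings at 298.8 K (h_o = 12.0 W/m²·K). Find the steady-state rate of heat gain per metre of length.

Treat each layer as a resistance in series:
  R'_conv,in = 1/(2πr h) = 1/(2π·0.0330·1210) = 0.003986 m·K/W
  R'_nickel alloy = ln(0.0404/0.0330)/(2πk) = 0.2023/(2π·13.5) = 0.002385 m·K/W
  R'_conv,out = 1/(2πr h) = 1/(2π·0.0404·12.0) = 0.3283 m·K/W
ΣR = 0.003986 + 0.002385 + 0.3283 = 0.3347 m·K/W
Q' = ΔT/ΣR = (280.18 K − 298.8 K)/0.3347 = -55.6 W/m
(Negative Q' ⇒ heat flows inward; heat gain = 55.6 W/m.)

Q' = 55.6 W/m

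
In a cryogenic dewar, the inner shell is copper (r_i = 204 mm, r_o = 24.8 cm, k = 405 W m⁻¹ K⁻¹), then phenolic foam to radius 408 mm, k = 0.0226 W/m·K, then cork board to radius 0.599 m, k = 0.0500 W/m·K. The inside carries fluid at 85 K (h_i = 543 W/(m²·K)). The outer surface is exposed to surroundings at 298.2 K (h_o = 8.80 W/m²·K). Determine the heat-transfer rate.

Treat each layer as a resistance in series:
  R_conv,in = 1/(4πr²h) = 1/(4π·0.204²·543) = 0.003522 K/W
  R_copper = (1/0.204 − 1/0.248)/(4πk) = 0.8697/(4π·405) = 1.709×10^-4 K/W
  R_phenolic foam = (1/0.248 − 1/0.408)/(4πk) = 1.581/(4π·0.0226) = 5.568 K/W
  R_cork board = (1/0.408 − 1/0.599)/(4πk) = 0.7815/(4π·0.0500) = 1.244 K/W
  R_conv,out = 1/(4πr²h) = 1/(4π·0.599²·8.80) = 0.02520 K/W
ΣR = 0.003522 + 1.709×10^-4 + 5.568 + 1.244 + 0.02520 = 6.841 K/W
Q = ΔT/ΣR = (85 K − 298.2 K)/6.841 = -31.2 W
(Negative Q ⇒ heat flows inward; heat gain = 31.2 W.)

Q = 31.2 W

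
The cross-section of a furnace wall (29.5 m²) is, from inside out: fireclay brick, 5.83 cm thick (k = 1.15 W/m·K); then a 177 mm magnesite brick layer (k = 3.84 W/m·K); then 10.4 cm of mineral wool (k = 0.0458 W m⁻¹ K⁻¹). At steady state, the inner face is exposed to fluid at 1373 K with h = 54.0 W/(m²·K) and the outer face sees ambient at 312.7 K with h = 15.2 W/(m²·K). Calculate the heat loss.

Series thermal resistances, inner to outer:
  R_conv,in = 1/(hA) = 1/(54.0·29.5) = 6.277×10^-4 K/W
  R_fireclay brick = L/(kA) = 0.0583/(1.15·29.5) = 0.001718 K/W
  R_magnesite brick = L/(kA) = 0.177/(3.84·29.5) = 0.001562 K/W
  R_mineral wool = L/(kA) = 0.104/(0.0458·29.5) = 0.07697 K/W
  R_conv,out = 1/(hA) = 1/(15.2·29.5) = 0.002230 K/W
ΣR = 6.277×10^-4 + 0.001718 + 0.001562 + 0.07697 + 0.002230 = 0.08311 K/W
Q = ΔT/ΣR = (1373 K − 312.7 K)/0.08311 = 12800 W

Q = 12.8 kW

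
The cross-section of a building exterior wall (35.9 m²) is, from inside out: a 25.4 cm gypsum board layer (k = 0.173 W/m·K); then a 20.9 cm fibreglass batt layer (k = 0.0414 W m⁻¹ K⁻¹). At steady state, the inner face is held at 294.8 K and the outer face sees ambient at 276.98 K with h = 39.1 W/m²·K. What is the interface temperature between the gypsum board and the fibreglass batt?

T = 290.8 K

Treat each layer as a resistance in series:
  R_gypsum board = L/(kA) = 0.254/(0.173·35.9) = 0.04090 K/W
  R_fibreglass batt = L/(kA) = 0.209/(0.0414·35.9) = 0.1406 K/W
  R_conv,out = 1/(hA) = 1/(39.1·35.9) = 7.124×10^-4 K/W
ΣR = 0.04090 + 0.1406 + 7.124×10^-4 = 0.1822 K/W
Q = ΔT/ΣR = (294.8 K − 276.98 K)/0.1822 = 97.80 W
From the inner boundary to the gypsum board/fibreglass batt interface, ΣR_partial = 0.04090 K/W.
T_interface = T_in − Q·ΣR_partial = 294.8 K − (97.80)(0.04090) = 290.8 K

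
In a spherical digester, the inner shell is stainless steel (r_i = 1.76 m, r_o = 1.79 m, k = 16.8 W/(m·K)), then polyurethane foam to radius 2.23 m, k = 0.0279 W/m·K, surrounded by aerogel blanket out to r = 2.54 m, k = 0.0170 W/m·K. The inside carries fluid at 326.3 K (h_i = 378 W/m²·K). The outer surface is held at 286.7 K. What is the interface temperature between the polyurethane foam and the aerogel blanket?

T = 304.5 K

Resistance network (inner→outer):
  R_conv,in = 1/(4πr²h) = 1/(4π·1.76²·378) = 6.796×10^-5 K/W
  R_stainless steel = (1/1.76 − 1/1.79)/(4πk) = 0.009523/(4π·16.8) = 4.511×10^-5 K/W
  R_polyurethane foam = (1/1.79 − 1/2.23)/(4πk) = 0.1102/(4π·0.0279) = 0.3144 K/W
  R_aerogel blanket = (1/2.23 − 1/2.54)/(4πk) = 0.05473/(4π·0.0170) = 0.2562 K/W
ΣR = 6.796×10^-5 + 4.511×10^-5 + 0.3144 + 0.2562 = 0.5707 K/W
Q = ΔT/ΣR = (326.3 K − 286.7 K)/0.5707 = 69.39 W
From the inner boundary to the polyurethane foam/aerogel blanket interface, ΣR_partial = 0.3145 K/W.
T_interface = T_in − Q·ΣR_partial = 326.3 K − (69.39)(0.3145) = 304.5 K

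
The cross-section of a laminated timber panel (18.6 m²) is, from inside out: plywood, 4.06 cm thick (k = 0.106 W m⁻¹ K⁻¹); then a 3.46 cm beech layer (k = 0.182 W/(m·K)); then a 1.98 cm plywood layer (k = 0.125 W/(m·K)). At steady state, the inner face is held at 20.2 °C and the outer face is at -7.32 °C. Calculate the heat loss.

Series thermal resistances, inner to outer:
  R_plywood = L/(kA) = 0.0406/(0.106·18.6) = 0.02059 K/W
  R_beech = L/(kA) = 0.0346/(0.182·18.6) = 0.01022 K/W
  R_plywood = L/(kA) = 0.0198/(0.125·18.6) = 0.008516 K/W
ΣR = 0.02059 + 0.01022 + 0.008516 = 0.03933 K/W
Q = ΔT/ΣR = (20.2 °C − -7.32 °C)/0.03933 = 700 W

Q = 700 W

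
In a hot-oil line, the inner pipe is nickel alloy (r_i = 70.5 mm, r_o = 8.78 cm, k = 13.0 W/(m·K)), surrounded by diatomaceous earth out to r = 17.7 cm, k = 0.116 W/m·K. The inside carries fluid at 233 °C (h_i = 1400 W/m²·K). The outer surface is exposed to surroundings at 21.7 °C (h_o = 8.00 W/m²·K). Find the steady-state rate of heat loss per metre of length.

Resistance network (inner→outer):
  R'_conv,in = 1/(2πr h) = 1/(2π·0.0705·1400) = 0.001613 m·K/W
  R'_nickel alloy = ln(0.0878/0.0705)/(2πk) = 0.2194/(2π·13.0) = 0.002687 m·K/W
  R'_diatomaceous earth = ln(0.177/0.0878)/(2πk) = 0.7011/(2π·0.116) = 0.9619 m·K/W
  R'_conv,out = 1/(2πr h) = 1/(2π·0.177·8.00) = 0.1124 m·K/W
ΣR = 0.001613 + 0.002687 + 0.9619 + 0.1124 = 1.079 m·K/W
Q' = ΔT/ΣR = (233 °C − 21.7 °C)/1.079 = 196 W/m

Q' = 196 W/m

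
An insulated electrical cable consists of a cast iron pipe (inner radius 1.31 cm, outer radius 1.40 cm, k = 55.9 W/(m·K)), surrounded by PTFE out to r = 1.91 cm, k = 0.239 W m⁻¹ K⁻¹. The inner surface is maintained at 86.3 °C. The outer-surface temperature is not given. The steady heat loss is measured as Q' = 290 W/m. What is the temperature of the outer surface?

Sum the resistances:
  R'_cast iron = ln(0.0140/0.0131)/(2πk) = 0.06645/(2π·55.9) = 1.892×10^-4 m·K/W
  R'_PTFE = ln(0.0191/0.0140)/(2πk) = 0.3106/(2π·0.239) = 0.2069 m·K/W
ΣR = 0.2070 m·K/W
ΔT = Q'·ΣR = 290 × 0.2070 = 60.03 K
Heat flows outward, so T_out = T_in − ΔT = 86.3 − 60.03 = 26.3 °C

T_out = 26.3 °C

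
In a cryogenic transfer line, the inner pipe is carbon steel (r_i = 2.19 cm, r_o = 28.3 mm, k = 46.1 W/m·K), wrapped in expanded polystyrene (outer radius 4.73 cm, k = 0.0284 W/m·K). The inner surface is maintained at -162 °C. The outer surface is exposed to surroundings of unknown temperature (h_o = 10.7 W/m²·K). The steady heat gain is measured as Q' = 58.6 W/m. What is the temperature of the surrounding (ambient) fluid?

T_out = 25.2 °C

Sum the resistances:
  R'_carbon steel = ln(0.0283/0.0219)/(2πk) = 0.2564/(2π·46.1) = 8.851×10^-4 m·K/W
  R'_expanded polystyrene = ln(0.0473/0.0283)/(2πk) = 0.5136/(2π·0.0284) = 2.879 m·K/W
  R'_conv,out = 1/(2πr h) = 1/(2π·0.0473·10.7) = 0.3145 m·K/W
ΣR = 3.194 m·K/W
ΔT = Q'·ΣR = 58.6 × 3.194 = 187.2 K
Heat flows inward, so T_out = T_in + ΔT = -162 + 187.2 = 25.2 °C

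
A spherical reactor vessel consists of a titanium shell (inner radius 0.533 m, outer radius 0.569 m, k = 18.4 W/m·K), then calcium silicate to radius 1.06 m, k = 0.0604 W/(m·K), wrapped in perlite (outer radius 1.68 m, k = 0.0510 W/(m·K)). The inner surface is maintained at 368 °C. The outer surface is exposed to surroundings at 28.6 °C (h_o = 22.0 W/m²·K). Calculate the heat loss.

Series thermal resistances, inner to outer:
  R_titanium = (1/0.533 − 1/0.569)/(4πk) = 0.1187/(4π·18.4) = 5.134×10^-4 K/W
  R_calcium silicate = (1/0.569 − 1/1.06)/(4πk) = 0.8141/(4π·0.0604) = 1.073 K/W
  R_perlite = (1/1.06 − 1/1.68)/(4πk) = 0.3482/(4π·0.0510) = 0.5432 K/W
  R_conv,out = 1/(4πr²h) = 1/(4π·1.68²·22.0) = 0.001282 K/W
ΣR = 5.134×10^-4 + 1.073 + 0.5432 + 0.001282 = 1.618 K/W
Q = ΔT/ΣR = (368 °C − 28.6 °C)/1.618 = 210 W

Q = 210 W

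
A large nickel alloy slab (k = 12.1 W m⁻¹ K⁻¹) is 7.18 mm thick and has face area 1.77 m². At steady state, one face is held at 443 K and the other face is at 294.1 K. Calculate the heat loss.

Q = kA·ΔT/L = 12.1 × 1.77 × |443 K − 294.1 K| / 0.00718 = 4.44×10^5 W

Q = 444 kW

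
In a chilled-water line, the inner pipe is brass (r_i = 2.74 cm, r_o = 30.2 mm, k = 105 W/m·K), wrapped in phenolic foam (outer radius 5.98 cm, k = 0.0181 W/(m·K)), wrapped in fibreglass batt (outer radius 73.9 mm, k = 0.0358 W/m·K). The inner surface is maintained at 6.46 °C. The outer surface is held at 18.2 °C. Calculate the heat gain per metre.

Q' = 1.69 W/m

Series thermal resistances, inner to outer:
  R'_brass = ln(0.0302/0.0274)/(2πk) = 0.09730/(2π·105) = 1.475×10^-4 m·K/W
  R'_phenolic foam = ln(0.0598/0.0302)/(2πk) = 0.6832/(2π·0.0181) = 6.007 m·K/W
  R'_fibreglass batt = ln(0.0739/0.0598)/(2πk) = 0.2117/(2π·0.0358) = 0.9412 m·K/W
ΣR = 1.475×10^-4 + 6.007 + 0.9412 = 6.948 m·K/W
Q' = ΔT/ΣR = (6.46 °C − 18.2 °C)/6.948 = -1.69 W/m
(Negative Q' ⇒ heat flows inward; heat gain = 1.69 W/m.)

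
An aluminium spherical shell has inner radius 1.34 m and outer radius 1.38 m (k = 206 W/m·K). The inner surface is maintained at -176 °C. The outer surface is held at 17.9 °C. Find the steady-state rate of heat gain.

Q = 23200 kW

Q = 4πk·ΔT/(1/r₁ − 1/r₂) = 4π × 206 × 193.9 / (1/1.34 − 1/1.38) = 2.32×10^7 W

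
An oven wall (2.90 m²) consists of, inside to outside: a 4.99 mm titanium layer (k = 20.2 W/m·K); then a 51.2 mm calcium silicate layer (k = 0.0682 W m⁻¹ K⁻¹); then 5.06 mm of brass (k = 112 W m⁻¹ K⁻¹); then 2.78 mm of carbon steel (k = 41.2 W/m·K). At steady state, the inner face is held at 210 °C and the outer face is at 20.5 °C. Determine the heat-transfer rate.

Treat each layer as a resistance in series:
  R_titanium = L/(kA) = 0.00499/(20.2·2.90) = 8.518×10^-5 K/W
  R_calcium silicate = L/(kA) = 0.0512/(0.0682·2.90) = 0.2589 K/W
  R_brass = L/(kA) = 0.00506/(112·2.90) = 1.558×10^-5 K/W
  R_carbon steel = L/(kA) = 0.00278/(41.2·2.90) = 2.327×10^-5 K/W
ΣR = 8.518×10^-5 + 0.2589 + 1.558×10^-5 + 2.327×10^-5 = 0.2590 K/W
Q = ΔT/ΣR = (210 °C − 20.5 °C)/0.2590 = 732 W

Q = 732 W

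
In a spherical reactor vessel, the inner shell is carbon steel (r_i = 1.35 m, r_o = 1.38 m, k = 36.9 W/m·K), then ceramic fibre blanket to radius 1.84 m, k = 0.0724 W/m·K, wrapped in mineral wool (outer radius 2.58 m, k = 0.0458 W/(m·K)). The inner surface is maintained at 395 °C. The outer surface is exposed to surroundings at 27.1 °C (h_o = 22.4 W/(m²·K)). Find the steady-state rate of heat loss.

Treat each layer as a resistance in series:
  R_carbon steel = (1/1.35 − 1/1.38)/(4πk) = 0.01610/(4π·36.9) = 3.473×10^-5 K/W
  R_ceramic fibre blanket = (1/1.38 − 1/1.84)/(4πk) = 0.1812/(4π·0.0724) = 0.1991 K/W
  R_mineral wool = (1/1.84 − 1/2.58)/(4πk) = 0.1559/(4π·0.0458) = 0.2708 K/W
  R_conv,out = 1/(4πr²h) = 1/(4π·2.58²·22.4) = 5.337×10^-4 K/W
ΣR = 3.473×10^-5 + 0.1991 + 0.2708 + 5.337×10^-4 = 0.4705 K/W
Q = ΔT/ΣR = (395 °C − 27.1 °C)/0.4705 = 782 W

Q = 782 W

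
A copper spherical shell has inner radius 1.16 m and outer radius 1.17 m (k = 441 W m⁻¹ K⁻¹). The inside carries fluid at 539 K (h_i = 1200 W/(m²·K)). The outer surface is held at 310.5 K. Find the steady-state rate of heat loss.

Q = 4510 kW

Resistance network (inner→outer):
  R_conv,in = 1/(4πr²h) = 1/(4π·1.16²·1200) = 4.928×10^-5 K/W
  R_copper = (1/1.16 − 1/1.17)/(4πk) = 0.007368/(4π·441) = 1.330×10^-6 K/W
ΣR = 4.928×10^-5 + 1.330×10^-6 = 5.061×10^-5 K/W
Q = ΔT/ΣR = (539 K − 310.5 K)/5.061×10^-5 = 4.51×10^6 W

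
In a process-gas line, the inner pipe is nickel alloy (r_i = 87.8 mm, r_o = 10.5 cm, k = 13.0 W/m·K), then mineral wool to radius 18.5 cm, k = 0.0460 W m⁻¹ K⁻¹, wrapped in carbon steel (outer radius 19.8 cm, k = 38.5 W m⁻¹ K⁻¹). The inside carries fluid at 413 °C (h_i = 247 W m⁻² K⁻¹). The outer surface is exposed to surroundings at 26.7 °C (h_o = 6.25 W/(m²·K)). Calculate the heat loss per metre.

Q' = 184 W/m

Treat each layer as a resistance in series:
  R'_conv,in = 1/(2πr h) = 1/(2π·0.0878·247) = 0.007339 m·K/W
  R'_nickel alloy = ln(0.105/0.0878)/(2πk) = 0.1789/(2π·13.0) = 0.002190 m·K/W
  R'_mineral wool = ln(0.185/0.105)/(2πk) = 0.5664/(2π·0.0460) = 1.960 m·K/W
  R'_carbon steel = ln(0.198/0.185)/(2πk) = 0.06791/(2π·38.5) = 2.807×10^-4 m·K/W
  R'_conv,out = 1/(2πr h) = 1/(2π·0.198·6.25) = 0.1286 m·K/W
ΣR = 0.007339 + 0.002190 + 1.960 + 2.807×10^-4 + 0.1286 = 2.098 m·K/W
Q' = ΔT/ΣR = (413 °C − 26.7 °C)/2.098 = 184 W/m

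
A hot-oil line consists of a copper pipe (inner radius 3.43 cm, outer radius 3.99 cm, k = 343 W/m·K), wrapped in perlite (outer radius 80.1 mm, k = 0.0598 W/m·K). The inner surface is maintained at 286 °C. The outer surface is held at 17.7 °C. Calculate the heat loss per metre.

Resistance network (inner→outer):
  R'_copper = ln(0.0399/0.0343)/(2πk) = 0.1512/(2π·343) = 7.017×10^-5 m·K/W
  R'_perlite = ln(0.0801/0.0399)/(2πk) = 0.6969/(2π·0.0598) = 1.855 m·K/W
ΣR = 7.017×10^-5 + 1.855 = 1.855 m·K/W
Q' = ΔT/ΣR = (286 °C − 17.7 °C)/1.855 = 145 W/m

Q' = 145 W/m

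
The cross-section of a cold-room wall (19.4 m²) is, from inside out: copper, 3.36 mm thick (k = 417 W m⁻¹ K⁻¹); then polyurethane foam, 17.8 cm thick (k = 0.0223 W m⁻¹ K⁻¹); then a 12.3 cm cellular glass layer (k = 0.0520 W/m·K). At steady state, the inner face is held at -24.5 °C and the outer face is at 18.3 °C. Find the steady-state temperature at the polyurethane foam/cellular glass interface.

T = 8.52 °C

Treat each layer as a resistance in series:
  R_copper = L/(kA) = 0.00336/(417·19.4) = 4.153×10^-7 K/W
  R_polyurethane foam = L/(kA) = 0.178/(0.0223·19.4) = 0.4114 K/W
  R_cellular glass = L/(kA) = 0.123/(0.0520·19.4) = 0.1219 K/W
ΣR = 4.153×10^-7 + 0.4114 + 0.1219 = 0.5333 K/W
Q = ΔT/ΣR = (-24.5 °C − 18.3 °C)/0.5333 = -80.26 W
From the inner boundary to the polyurethane foam/cellular glass interface, ΣR_partial = 0.4114 K/W.
T_interface = T_in − Q·ΣR_partial = -24.5 °C − (-80.26)(0.4114) = 8.52 °C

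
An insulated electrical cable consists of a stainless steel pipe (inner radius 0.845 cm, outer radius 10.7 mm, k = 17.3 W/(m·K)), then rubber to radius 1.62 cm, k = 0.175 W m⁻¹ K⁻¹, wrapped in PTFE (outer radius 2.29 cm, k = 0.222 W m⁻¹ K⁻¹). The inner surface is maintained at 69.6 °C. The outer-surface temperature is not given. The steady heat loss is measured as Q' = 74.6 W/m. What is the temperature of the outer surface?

Sum the resistances:
  R'_stainless steel = ln(0.0107/0.00845)/(2πk) = 0.2361/(2π·17.3) = 0.002172 m·K/W
  R'_rubber = ln(0.0162/0.0107)/(2πk) = 0.4148/(2π·0.175) = 0.3772 m·K/W
  R'_PTFE = ln(0.0229/0.0162)/(2πk) = 0.3461/(2π·0.222) = 0.2481 m·K/W
ΣR = 0.6275 m·K/W
ΔT = Q'·ΣR = 74.6 × 0.6275 = 46.81 K
Heat flows outward, so T_out = T_in − ΔT = 69.6 − 46.81 = 22.8 °C

T_out = 22.8 °C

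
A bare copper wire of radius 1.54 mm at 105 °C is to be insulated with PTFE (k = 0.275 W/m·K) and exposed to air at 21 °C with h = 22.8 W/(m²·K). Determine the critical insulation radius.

For a cylinder, r_cr = k_ins/h = 0.275/22.8 = 0.0121 m = 1.21 cm

r_cr = 1.21 cm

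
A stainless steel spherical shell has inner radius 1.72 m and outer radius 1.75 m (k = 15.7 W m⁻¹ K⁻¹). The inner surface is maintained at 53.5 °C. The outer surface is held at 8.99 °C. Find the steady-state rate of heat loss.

Q = 8.81×10^5 W

Q = 4πk·ΔT/(1/r₁ − 1/r₂) = 4π × 15.7 × 44.51 / (1/1.72 − 1/1.75) = 8.81×10^5 W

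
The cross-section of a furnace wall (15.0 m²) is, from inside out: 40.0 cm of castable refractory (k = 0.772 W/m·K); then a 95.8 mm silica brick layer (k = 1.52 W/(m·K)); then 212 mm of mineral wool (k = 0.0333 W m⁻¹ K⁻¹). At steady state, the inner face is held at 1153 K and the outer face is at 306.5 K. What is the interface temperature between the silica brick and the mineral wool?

T = 1082 K

Treat each layer as a resistance in series:
  R_castable refractory = L/(kA) = 0.400/(0.772·15.0) = 0.03454 K/W
  R_silica brick = L/(kA) = 0.0958/(1.52·15.0) = 0.004202 K/W
  R_mineral wool = L/(kA) = 0.212/(0.0333·15.0) = 0.4244 K/W
ΣR = 0.03454 + 0.004202 + 0.4244 = 0.4631 K/W
Q = ΔT/ΣR = (1153 K − 306.5 K)/0.4631 = 1828 W
From the inner boundary to the silica brick/mineral wool interface, ΣR_partial = 0.03874 K/W.
T_interface = T_in − Q·ΣR_partial = 1153 K − (1828)(0.03874) = 1082 K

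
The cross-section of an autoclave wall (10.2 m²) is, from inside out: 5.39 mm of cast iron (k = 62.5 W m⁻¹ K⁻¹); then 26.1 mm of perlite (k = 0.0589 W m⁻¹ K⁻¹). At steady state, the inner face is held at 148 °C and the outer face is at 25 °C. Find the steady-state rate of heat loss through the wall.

Series thermal resistances, inner to outer:
  R_cast iron = L/(kA) = 0.00539/(62.5·10.2) = 8.455×10^-6 K/W
  R_perlite = L/(kA) = 0.0261/(0.0589·10.2) = 0.04344 K/W
ΣR = 8.455×10^-6 + 0.04344 = 0.04345 K/W
Q = ΔT/ΣR = (148 °C − 25 °C)/0.04345 = 2830 W

Q = 2830 W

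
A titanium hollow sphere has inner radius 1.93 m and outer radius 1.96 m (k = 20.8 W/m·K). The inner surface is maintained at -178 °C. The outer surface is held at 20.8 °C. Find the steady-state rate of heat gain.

Q = 4πk·ΔT/(1/r₁ − 1/r₂) = 4π × 20.8 × 198.8 / (1/1.93 − 1/1.96) = 6.55×10^6 W

Q = 6550 kW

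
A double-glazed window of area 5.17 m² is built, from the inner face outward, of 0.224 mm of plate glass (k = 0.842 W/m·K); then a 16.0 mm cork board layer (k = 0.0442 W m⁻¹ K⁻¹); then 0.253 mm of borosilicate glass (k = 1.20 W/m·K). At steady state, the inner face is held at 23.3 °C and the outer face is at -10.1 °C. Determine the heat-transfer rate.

Series thermal resistances, inner to outer:
  R_plate glass = L/(kA) = 2.24×10^-4/(0.842·5.17) = 5.146×10^-5 K/W
  R_cork board = L/(kA) = 0.0160/(0.0442·5.17) = 0.07002 K/W
  R_borosilicate glass = L/(kA) = 2.53×10^-4/(1.20·5.17) = 4.078×10^-5 K/W
ΣR = 5.146×10^-5 + 0.07002 + 4.078×10^-5 = 0.07011 K/W
Q = ΔT/ΣR = (23.3 °C − -10.1 °C)/0.07011 = 476 W

Q = 476 W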